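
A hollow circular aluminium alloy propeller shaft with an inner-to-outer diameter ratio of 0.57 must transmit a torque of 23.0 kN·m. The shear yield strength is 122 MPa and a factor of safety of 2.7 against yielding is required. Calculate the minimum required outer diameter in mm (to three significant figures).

d_o = 143 mm

τ_allow = 122/2.7 = 45.19 MPa.
For a hollow shaft τ = 16T/[πd_o³(1−k⁴)] with k = 0.57, so 1−k⁴ = 0.8944.
d_o³ = 16T/[π τ_allow (1−k⁴)] = 16×2.3000×10^7/(π×45.19×0.8944) = 2.898×10^6 mm³.
d_o = 142.6 mm.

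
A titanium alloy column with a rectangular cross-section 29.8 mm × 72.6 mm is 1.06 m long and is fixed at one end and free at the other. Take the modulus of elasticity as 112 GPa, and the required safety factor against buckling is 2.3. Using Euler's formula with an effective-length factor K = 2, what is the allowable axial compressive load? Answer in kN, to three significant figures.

Buckling occurs about the weak axis: I_min = h·b³/12 = 72.6×29.8³/12 = 160100 mm⁴ (b = 29.8 mm is the smaller dimension).
Effective length L_e = KL = 2×1.06 m = 2120 mm.
Euler critical load P_cr = π²EI/L_e² = π²×112000×160100/2120² = 39380 N.
P_allow = P_cr/n = 39380/2.3 = 17120 N.

P_allow = 17.1 kN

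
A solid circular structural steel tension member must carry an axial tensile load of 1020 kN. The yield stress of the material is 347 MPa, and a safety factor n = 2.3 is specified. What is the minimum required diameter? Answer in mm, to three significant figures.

d = 92.8 mm

Allowable stress σ_allow = 347/2.3 = 150.9 MPa.
Required area A = F/σ_allow = 1020000/150.9 = 6761 mm².
A = πd²/4 → d = √(4A/π) = 92.78 mm.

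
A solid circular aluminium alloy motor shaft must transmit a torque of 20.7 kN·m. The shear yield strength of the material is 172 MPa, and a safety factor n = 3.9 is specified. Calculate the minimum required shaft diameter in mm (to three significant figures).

d = 134 mm

Allowable shear stress τ_allow = 172/3.9 = 44.10 MPa.
For a solid shaft τ = 16T/(πd³), so d³ = 16T/(π τ_allow) = 16×2.0700×10^7/(π×44.10) = 2.390×10^6 mm³.
d = (2.390×10^6)^(1/3) = 133.7 mm.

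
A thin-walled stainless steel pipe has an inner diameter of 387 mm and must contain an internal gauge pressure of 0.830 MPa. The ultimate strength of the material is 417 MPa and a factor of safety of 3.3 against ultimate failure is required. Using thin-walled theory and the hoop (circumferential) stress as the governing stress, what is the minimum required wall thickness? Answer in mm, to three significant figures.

t = 1.27 mm

σ_allow = 417/3.3 = 126.4 MPa.
Hoop stress σ_h = pD/(2t), so t = pD/(2σ_allow) = 0.830×387/(2×126.4) = 1.271 mm.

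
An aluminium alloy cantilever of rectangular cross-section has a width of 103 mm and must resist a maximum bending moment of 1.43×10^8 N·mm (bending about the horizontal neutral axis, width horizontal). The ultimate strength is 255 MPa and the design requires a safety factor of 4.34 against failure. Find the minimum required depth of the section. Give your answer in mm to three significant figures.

h = 377 mm

σ_allow = 255/4.34 = 58.76 MPa.
For a rectangular section σ = 6M/(bh²), so h² = 6M/(b σ_allow) = 6×1.4300×10^8/(103×58.76) = 141800 mm².
h = 376.5 mm.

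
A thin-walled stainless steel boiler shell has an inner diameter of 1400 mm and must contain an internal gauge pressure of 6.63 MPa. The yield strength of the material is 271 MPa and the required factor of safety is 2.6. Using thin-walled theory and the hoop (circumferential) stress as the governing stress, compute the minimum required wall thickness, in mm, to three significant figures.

σ_allow = 271/2.6 = 104.2 MPa.
Hoop stress σ_h = pD/(2t), so t = pD/(2σ_allow) = 6.63×1400/(2×104.2) = 44.53 mm.

t = 44.5 mm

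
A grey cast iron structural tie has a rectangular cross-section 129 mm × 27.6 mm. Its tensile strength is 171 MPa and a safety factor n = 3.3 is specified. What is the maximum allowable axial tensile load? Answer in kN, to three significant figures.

σ_allow = 171/3.3 = 51.82 MPa.
A = 129×27.6 = 3560 mm².
F_allow = σ_allow × A = 51.82×3560 = 184500 N.

F_allow = 184 kN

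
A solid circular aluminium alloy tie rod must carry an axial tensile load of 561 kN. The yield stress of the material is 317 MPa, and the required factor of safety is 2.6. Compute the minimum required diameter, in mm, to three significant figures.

Allowable stress σ_allow = 317/2.6 = 121.9 MPa.
Required area A = F/σ_allow = 561000/121.9 = 4601 mm².
A = πd²/4 → d = √(4A/π) = 76.54 mm.

d = 76.5 mm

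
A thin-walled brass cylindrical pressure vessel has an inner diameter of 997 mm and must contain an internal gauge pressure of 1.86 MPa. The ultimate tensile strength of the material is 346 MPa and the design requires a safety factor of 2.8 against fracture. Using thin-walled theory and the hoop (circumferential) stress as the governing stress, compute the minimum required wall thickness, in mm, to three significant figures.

σ_allow = 346/2.8 = 123.6 MPa.
Hoop stress σ_h = pD/(2t), so t = pD/(2σ_allow) = 1.86×997/(2×123.6) = 7.503 mm.

t = 7.50 mm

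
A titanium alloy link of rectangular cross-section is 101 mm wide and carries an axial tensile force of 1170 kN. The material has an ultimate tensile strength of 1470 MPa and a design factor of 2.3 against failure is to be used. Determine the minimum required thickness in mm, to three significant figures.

σ_allow = 1470/2.3 = 639.1 MPa.
Required area A = F/σ_allow = 1170000/639.1 = 1831 mm².
t = A/w = 1831/101 = 18.12 mm.

t = 18.1 mm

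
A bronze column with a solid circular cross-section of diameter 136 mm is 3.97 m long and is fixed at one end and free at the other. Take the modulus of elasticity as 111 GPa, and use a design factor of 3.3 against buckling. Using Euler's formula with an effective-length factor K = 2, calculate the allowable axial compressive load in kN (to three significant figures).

P_allow = 88.4 kN

I = πd⁴/64 = π×136⁴/64 = 1.679×10^7 mm⁴.
Effective length L_e = KL = 2×3.97 m = 7940 mm.
Euler critical load P_cr = π²EI/L_e² = π²×111000×1.679×10^7/7940² = 291800 N.
P_allow = P_cr/n = 291800/3.3 = 88430 N.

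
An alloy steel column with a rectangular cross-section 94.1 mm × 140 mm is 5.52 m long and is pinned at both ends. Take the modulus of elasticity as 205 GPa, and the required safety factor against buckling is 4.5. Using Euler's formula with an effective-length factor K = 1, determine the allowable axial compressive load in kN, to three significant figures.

P_allow = 143 kN

Buckling occurs about the weak axis: I_min = h·b³/12 = 140×94.1³/12 = 9.721×10^6 mm⁴ (b = 94.1 mm is the smaller dimension).
Effective length L_e = KL = 1×5.52 m = 5520 mm.
Euler critical load P_cr = π²EI/L_e² = π²×205000×9.721×10^6/5520² = 645500 N.
P_allow = P_cr/n = 645500/4.5 = 143400 N.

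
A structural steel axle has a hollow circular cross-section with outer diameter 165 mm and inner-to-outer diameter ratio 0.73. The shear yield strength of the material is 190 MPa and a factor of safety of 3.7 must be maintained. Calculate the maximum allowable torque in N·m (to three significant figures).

τ_allow = 190/3.7 = 51.35 MPa.
For a hollow shaft T_allow = τ_allow·πd_o³(1−k⁴)/16 with 1−k⁴ = 0.7160, so πd_o³(1−k⁴)/16 = 631500 mm³.
T_allow = 51.35×631500 = 3.243×10^7 N·mm = 32430 N·m.

T_allow = 32400 N·m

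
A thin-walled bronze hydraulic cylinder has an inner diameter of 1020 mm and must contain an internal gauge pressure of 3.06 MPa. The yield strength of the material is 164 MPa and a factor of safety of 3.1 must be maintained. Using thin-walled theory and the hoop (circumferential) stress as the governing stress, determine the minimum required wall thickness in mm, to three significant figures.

σ_allow = 164/3.1 = 52.90 MPa.
Hoop stress σ_h = pD/(2t), so t = pD/(2σ_allow) = 3.06×1020/(2×52.90) = 29.50 mm.

t = 29.5 mm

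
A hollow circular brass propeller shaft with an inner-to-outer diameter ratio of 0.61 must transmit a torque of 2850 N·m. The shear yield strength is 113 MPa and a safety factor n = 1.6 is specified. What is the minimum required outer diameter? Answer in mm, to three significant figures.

τ_allow = 113/1.6 = 70.62 MPa.
For a hollow shaft τ = 16T/[πd_o³(1−k⁴)] with k = 0.61, so 1−k⁴ = 0.8615.
d_o³ = 16T/[π τ_allow (1−k⁴)] = 16×2850000/(π×70.62×0.8615) = 238600 mm³.
d_o = 62.02 mm.

d_o = 62.0 mm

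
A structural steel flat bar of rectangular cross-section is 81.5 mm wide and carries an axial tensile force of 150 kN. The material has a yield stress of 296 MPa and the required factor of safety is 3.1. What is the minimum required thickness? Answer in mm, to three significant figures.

σ_allow = 296/3.1 = 95.48 MPa.
Required area A = F/σ_allow = 150000/95.48 = 1571 mm².
t = A/w = 1571/81.5 = 19.28 mm.

t = 19.3 mm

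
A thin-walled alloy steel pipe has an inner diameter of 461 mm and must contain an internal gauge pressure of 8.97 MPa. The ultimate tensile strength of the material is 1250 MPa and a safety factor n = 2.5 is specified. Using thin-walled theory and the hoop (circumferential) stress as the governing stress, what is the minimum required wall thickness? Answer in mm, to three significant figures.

σ_allow = 1250/2.5 = 500.0 MPa.
Hoop stress σ_h = pD/(2t), so t = pD/(2σ_allow) = 8.97×461/(2×500.0) = 4.135 mm.

t = 4.14 mm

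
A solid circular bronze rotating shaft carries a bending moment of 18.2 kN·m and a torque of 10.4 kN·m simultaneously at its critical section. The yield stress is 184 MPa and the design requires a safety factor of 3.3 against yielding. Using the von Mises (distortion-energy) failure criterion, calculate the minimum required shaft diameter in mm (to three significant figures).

σ_allow = σ_y/n = 184/3.3 = 55.76 MPa.
For a solid shaft σ_b = 32M/(πd³) and τ = 16T/(πd³), so the von Mises stress is σ' = (16/πd³)·√(4M²+3T²).
√(4M²+3T²) = √(4×(1.820×10^7)² + 3×(1.040×10^7)²) = 4.061×10^7 N·mm.
d³ = 16×4.061×10^7/(π×55.76) = 3.710×10^6 mm³.
d = 154.8 mm.

d = 155 mm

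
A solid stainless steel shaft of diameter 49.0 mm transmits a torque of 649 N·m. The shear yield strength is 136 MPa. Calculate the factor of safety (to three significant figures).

n = 4.84

τ = 16T/(πd³) = 16×649000/(π×49.0³) = 28.09 MPa.
n = τ_limit/τ = 136/28.09 = 4.841.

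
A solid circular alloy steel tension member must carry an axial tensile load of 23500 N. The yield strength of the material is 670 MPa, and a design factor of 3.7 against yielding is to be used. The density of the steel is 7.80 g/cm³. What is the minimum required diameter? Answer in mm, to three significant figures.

Allowable stress σ_allow = 670/3.7 = 181.1 MPa.
Required area A = F/σ_allow = 23500/181.1 = 129.8 mm².
A = πd²/4 → d = √(4A/π) = 12.85 mm.

d = 12.9 mm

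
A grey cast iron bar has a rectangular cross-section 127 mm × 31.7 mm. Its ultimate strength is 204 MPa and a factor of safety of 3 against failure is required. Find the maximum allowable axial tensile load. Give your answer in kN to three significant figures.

σ_allow = 204/3 = 68.00 MPa.
A = 127×31.7 = 4026 mm².
F_allow = σ_allow × A = 68.00×4026 = 273800 N.

F_allow = 274 kN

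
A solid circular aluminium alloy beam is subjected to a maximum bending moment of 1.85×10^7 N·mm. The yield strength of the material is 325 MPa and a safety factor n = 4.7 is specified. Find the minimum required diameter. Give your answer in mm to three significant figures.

σ_allow = 325/4.7 = 69.15 MPa.
For a solid circular section σ = 32M/(πd³), so d³ = 32M/(π σ_allow) = 32×1.8500×10^7/(π×69.15) = 2.725×10^6 mm³.
d = 139.7 mm.

d = 140 mm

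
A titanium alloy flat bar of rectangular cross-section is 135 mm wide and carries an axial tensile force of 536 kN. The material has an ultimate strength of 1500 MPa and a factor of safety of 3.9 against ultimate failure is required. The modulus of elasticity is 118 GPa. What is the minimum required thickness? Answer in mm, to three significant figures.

t = 10.3 mm

σ_allow = 1500/3.9 = 384.6 MPa.
Required area A = F/σ_allow = 536000/384.6 = 1394 mm².
t = A/w = 1394/135 = 10.32 mm.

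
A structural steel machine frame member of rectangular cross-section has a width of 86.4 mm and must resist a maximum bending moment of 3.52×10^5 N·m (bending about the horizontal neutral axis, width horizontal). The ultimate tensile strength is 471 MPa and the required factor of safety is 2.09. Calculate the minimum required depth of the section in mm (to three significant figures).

h = 329 mm

σ_allow = 471/2.09 = 225.4 MPa.
For a rectangular section σ = 6M/(bh²), so h² = 6M/(b σ_allow) = 6×3.5200×10^8/(86.4×225.4) = 108500 mm².
h = 329.3 mm.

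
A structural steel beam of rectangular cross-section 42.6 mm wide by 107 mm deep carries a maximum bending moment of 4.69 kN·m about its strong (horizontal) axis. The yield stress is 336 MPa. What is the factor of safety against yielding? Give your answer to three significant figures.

Section modulus S = bh²/6 = 42.6×107²/6 = 81290 mm³.
σ = M/S = 4690000/81290 = 57.70 MPa.
n = 336/57.70 = 5.824.

n = 5.82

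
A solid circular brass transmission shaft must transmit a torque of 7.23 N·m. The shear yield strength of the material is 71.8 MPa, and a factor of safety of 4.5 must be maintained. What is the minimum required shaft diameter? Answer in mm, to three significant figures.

Allowable shear stress τ_allow = 71.8/4.5 = 15.96 MPa.
For a solid shaft τ = 16T/(πd³), so d³ = 16T/(π τ_allow) = 16×7230.0/(π×15.96) = 2308 mm³.
d = (2308)^(1/3) = 13.21 mm.

d = 13.2 mm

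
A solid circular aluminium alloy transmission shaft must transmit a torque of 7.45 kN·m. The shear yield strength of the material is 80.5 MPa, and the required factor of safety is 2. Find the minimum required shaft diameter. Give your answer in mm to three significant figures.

Allowable shear stress τ_allow = 80.5/2 = 40.25 MPa.
For a solid shaft τ = 16T/(πd³), so d³ = 16T/(π τ_allow) = 16×7450000/(π×40.25) = 942700 mm³.
d = (942700)^(1/3) = 98.05 mm.

d = 98.1 mm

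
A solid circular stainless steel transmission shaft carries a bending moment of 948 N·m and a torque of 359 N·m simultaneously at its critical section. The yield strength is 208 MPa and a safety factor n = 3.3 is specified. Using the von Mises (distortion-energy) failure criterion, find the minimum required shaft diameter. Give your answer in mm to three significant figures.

σ_allow = σ_y/n = 208/3.3 = 63.03 MPa.
For a solid shaft σ_b = 32M/(πd³) and τ = 16T/(πd³), so the von Mises stress is σ' = (16/πd³)·√(4M²+3T²).
√(4M²+3T²) = √(4×(948000)² + 3×(359000)²) = 1.995×10^6 N·mm.
d³ = 16×1.995×10^6/(π×63.03) = 161200 mm³.
d = 54.43 mm.

d = 54.4 mm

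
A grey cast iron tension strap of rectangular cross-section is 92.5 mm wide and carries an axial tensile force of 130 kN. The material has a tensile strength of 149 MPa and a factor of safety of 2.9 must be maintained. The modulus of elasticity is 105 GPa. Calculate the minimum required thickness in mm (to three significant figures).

σ_allow = 149/2.9 = 51.38 MPa.
Required area A = F/σ_allow = 130000/51.38 = 2530 mm².
t = A/w = 2530/92.5 = 27.35 mm.

t = 27.4 mm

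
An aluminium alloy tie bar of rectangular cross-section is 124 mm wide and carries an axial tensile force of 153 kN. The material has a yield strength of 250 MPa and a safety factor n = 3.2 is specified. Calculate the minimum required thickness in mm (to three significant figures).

t = 15.8 mm

σ_allow = 250/3.2 = 78.12 MPa.
Required area A = F/σ_allow = 153000/78.12 = 1958 mm².
t = A/w = 1958/124 = 15.79 mm.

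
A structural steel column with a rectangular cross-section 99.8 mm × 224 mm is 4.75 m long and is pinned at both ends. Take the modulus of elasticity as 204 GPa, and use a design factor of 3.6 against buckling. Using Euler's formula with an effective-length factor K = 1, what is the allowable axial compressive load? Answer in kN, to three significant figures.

Buckling occurs about the weak axis: I_min = h·b³/12 = 224×99.8³/12 = 1.855×10^7 mm⁴ (b = 99.8 mm is the smaller dimension).
Effective length L_e = KL = 1×4.75 m = 4750 mm.
Euler critical load P_cr = π²EI/L_e² = π²×204000×1.855×10^7/4750² = 1.656×10^6 N.
P_allow = P_cr/n = 1.656×10^6/3.6 = 459900 N.

P_allow = 460 kN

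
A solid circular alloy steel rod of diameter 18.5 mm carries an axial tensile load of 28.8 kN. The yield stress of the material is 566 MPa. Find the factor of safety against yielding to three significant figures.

A = πd²/4 = 268.8 mm².
σ = F/A = 28800/268.8 = 107.1 MPa.
n = 566/107.1 = 5.283.

n = 5.28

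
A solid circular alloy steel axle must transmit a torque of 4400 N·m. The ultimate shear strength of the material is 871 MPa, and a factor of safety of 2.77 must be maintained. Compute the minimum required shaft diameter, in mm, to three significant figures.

d = 41.5 mm

Allowable shear stress τ_allow = 871/2.77 = 314.4 MPa.
For a solid shaft τ = 16T/(πd³), so d³ = 16T/(π τ_allow) = 16×4400000/(π×314.4) = 71270 mm³.
d = (71270)^(1/3) = 41.46 mm.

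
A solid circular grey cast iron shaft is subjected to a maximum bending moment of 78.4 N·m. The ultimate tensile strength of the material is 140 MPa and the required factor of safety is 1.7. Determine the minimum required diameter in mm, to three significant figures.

σ_allow = 140/1.7 = 82.35 MPa.
For a solid circular section σ = 32M/(πd³), so d³ = 32M/(π σ_allow) = 32×78400/(π×82.35) = 9697 mm³.
d = 21.32 mm.

d = 21.3 mm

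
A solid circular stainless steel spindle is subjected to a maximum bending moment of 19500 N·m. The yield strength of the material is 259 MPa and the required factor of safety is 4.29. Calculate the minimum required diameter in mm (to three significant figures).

d = 149 mm

σ_allow = 259/4.29 = 60.37 MPa.
For a solid circular section σ = 32M/(πd³), so d³ = 32M/(π σ_allow) = 32×1.9500×10^7/(π×60.37) = 3.290×10^6 mm³.
d = 148.7 mm.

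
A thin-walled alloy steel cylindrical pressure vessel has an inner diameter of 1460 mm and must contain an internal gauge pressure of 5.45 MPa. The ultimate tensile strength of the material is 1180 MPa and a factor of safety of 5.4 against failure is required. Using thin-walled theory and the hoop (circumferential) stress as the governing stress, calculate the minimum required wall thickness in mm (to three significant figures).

σ_allow = 1180/5.4 = 218.5 MPa.
Hoop stress σ_h = pD/(2t), so t = pD/(2σ_allow) = 5.45×1460/(2×218.5) = 18.21 mm.

t = 18.2 mm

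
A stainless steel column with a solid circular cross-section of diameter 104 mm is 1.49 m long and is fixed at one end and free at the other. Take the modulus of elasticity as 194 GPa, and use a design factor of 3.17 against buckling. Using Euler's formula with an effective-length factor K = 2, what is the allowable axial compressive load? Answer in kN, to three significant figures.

P_allow = 391 kN

I = πd⁴/64 = π×104⁴/64 = 5.743×10^6 mm⁴.
Effective length L_e = KL = 2×1.49 m = 2980 mm.
Euler critical load P_cr = π²EI/L_e² = π²×194000×5.743×10^6/2980² = 1.238×10^6 N.
P_allow = P_cr/n = 1.238×10^6/3.17 = 390600 N.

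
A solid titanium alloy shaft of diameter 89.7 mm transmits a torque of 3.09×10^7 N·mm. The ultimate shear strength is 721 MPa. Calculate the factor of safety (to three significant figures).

τ = 16T/(πd³) = 16×3.0900×10^7/(π×89.7³) = 218.0 MPa.
n = τ_limit/τ = 721/218.0 = 3.307.

n = 3.31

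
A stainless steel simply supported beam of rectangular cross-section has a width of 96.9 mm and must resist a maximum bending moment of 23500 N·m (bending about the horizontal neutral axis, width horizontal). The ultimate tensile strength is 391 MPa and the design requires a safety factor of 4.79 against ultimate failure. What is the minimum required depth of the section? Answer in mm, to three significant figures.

h = 134 mm

σ_allow = 391/4.79 = 81.63 MPa.
For a rectangular section σ = 6M/(bh²), so h² = 6M/(b σ_allow) = 6×2.3500×10^7/(96.9×81.63) = 17830 mm².
h = 133.5 mm.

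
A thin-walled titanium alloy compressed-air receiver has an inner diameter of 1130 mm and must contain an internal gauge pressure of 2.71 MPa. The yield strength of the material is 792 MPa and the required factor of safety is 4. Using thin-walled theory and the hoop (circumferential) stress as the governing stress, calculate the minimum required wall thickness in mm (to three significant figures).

σ_allow = 792/4 = 198.0 MPa.
Hoop stress σ_h = pD/(2t), so t = pD/(2σ_allow) = 2.71×1130/(2×198.0) = 7.733 mm.

t = 7.73 mm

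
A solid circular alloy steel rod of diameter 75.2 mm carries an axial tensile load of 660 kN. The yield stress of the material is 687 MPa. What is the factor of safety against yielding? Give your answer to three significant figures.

n = 4.62

A = πd²/4 = 4441 mm².
σ = F/A = 660000/4441 = 148.6 MPa.
n = 687/148.6 = 4.623.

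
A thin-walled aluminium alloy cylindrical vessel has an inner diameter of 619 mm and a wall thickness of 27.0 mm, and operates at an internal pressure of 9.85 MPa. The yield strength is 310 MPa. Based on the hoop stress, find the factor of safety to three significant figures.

n = 2.75

σ_h = pD/(2t) = 9.85×619/(2×27.0) = 112.9 MPa.
n = 310/112.9 = 2.746.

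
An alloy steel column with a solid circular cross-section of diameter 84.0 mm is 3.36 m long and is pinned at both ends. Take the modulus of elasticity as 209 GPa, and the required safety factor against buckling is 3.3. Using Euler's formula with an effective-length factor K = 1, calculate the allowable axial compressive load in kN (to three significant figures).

P_allow = 135 kN

I = πd⁴/64 = π×84.0⁴/64 = 2.444×10^6 mm⁴.
Effective length L_e = KL = 1×3.36 m = 3360 mm.
Euler critical load P_cr = π²EI/L_e² = π²×209000×2.444×10^6/3360² = 446500 N.
P_allow = P_cr/n = 446500/3.3 = 135300 N.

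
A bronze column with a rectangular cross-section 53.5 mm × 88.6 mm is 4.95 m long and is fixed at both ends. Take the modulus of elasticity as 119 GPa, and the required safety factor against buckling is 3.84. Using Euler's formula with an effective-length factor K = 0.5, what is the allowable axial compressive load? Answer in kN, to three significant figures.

Buckling occurs about the weak axis: I_min = h·b³/12 = 88.6×53.5³/12 = 1.131×10^6 mm⁴ (b = 53.5 mm is the smaller dimension).
Effective length L_e = KL = 0.5×4.95 m = 2475 mm.
Euler critical load P_cr = π²EI/L_e² = π²×119000×1.131×10^6/2475² = 216800 N.
P_allow = P_cr/n = 216800/3.84 = 56450 N.

P_allow = 56.5 kN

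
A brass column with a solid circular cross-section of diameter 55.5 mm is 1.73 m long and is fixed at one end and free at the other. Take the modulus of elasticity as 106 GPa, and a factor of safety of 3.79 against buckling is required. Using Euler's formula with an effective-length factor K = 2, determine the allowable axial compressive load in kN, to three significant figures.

I = πd⁴/64 = π×55.5⁴/64 = 465700 mm⁴.
Effective length L_e = KL = 2×1.73 m = 3460 mm.
Euler critical load P_cr = π²EI/L_e² = π²×106000×465700/3460² = 40700 N.
P_allow = P_cr/n = 40700/3.79 = 10740 N.

P_allow = 10.7 kN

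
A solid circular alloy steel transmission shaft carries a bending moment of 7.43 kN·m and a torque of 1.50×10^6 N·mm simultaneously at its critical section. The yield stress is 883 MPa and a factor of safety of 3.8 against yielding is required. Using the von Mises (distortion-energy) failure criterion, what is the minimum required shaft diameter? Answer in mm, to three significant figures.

σ_allow = σ_y/n = 883/3.8 = 232.4 MPa.
For a solid shaft σ_b = 32M/(πd³) and τ = 16T/(πd³), so the von Mises stress is σ' = (16/πd³)·√(4M²+3T²).
√(4M²+3T²) = √(4×(7.430×10^6)² + 3×(1.500×10^6)²) = 1.509×10^7 N·mm.
d³ = 16×1.509×10^7/(π×232.4) = 330600 mm³.
d = 69.15 mm.

d = 69.1 mm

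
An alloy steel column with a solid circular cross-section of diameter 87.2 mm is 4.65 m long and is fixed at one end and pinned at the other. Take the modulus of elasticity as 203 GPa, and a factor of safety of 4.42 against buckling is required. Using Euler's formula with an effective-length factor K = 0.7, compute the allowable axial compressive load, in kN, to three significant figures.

P_allow = 121 kN

I = πd⁴/64 = π×87.2⁴/64 = 2.838×10^6 mm⁴.
Effective length L_e = KL = 0.7×4.65 m = 3255 mm.
Euler critical load P_cr = π²EI/L_e² = π²×203000×2.838×10^6/3255² = 536700 N.
P_allow = P_cr/n = 536700/4.42 = 121400 N.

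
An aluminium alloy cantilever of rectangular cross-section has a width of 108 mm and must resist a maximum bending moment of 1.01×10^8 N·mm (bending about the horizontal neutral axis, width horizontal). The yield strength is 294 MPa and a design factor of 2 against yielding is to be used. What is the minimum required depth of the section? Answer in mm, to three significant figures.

h = 195 mm

σ_allow = 294/2 = 147.0 MPa.
For a rectangular section σ = 6M/(bh²), so h² = 6M/(b σ_allow) = 6×1.0100×10^8/(108×147.0) = 38170 mm².
h = 195.4 mm.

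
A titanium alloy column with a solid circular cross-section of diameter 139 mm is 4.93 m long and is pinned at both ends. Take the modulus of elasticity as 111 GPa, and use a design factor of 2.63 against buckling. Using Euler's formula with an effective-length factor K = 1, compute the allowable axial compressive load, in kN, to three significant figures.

P_allow = 314 kN

I = πd⁴/64 = π×139⁴/64 = 1.832×10^7 mm⁴.
Effective length L_e = KL = 1×4.93 m = 4930 mm.
Euler critical load P_cr = π²EI/L_e² = π²×111000×1.832×10^7/4930² = 826000 N.
P_allow = P_cr/n = 826000/2.63 = 314100 N.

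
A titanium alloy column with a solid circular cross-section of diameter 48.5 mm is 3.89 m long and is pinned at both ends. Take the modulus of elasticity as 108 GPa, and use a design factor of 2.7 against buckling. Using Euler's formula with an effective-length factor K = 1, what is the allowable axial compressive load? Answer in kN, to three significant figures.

P_allow = 7.09 kN

I = πd⁴/64 = π×48.5⁴/64 = 271600 mm⁴.
Effective length L_e = KL = 1×3.89 m = 3890 mm.
Euler critical load P_cr = π²EI/L_e² = π²×108000×271600/3890² = 19130 N.
P_allow = P_cr/n = 19130/2.7 = 7086 N.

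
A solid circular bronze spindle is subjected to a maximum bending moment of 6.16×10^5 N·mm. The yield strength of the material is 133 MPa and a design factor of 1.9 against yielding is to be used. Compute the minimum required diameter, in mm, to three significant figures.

d = 44.8 mm

σ_allow = 133/1.9 = 70.00 MPa.
For a solid circular section σ = 32M/(πd³), so d³ = 32M/(π σ_allow) = 32×616000/(π×70.00) = 89640 mm³.
d = 44.75 mm.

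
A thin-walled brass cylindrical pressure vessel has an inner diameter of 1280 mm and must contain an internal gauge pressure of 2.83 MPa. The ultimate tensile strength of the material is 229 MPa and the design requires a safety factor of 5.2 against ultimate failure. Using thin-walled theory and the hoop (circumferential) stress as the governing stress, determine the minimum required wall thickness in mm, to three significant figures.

t = 41.1 mm

σ_allow = 229/5.2 = 44.04 MPa.
Hoop stress σ_h = pD/(2t), so t = pD/(2σ_allow) = 2.83×1280/(2×44.04) = 41.13 mm.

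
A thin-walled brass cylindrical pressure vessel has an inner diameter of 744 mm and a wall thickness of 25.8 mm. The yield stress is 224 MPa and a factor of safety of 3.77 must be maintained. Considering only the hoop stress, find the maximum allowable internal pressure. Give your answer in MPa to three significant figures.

p_allow = 4.12 MPa

σ_allow = 224/3.77 = 59.42 MPa.
σ_h = pD/(2t) → p_allow = 2σ_allow t/D = 2×59.42×25.8/744 = 4.121 MPa.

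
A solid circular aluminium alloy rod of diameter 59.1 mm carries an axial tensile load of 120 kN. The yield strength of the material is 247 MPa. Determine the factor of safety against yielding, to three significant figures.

n = 5.65

A = πd²/4 = 2743 mm².
σ = F/A = 120000/2743 = 43.74 MPa.
n = 247/43.74 = 5.647.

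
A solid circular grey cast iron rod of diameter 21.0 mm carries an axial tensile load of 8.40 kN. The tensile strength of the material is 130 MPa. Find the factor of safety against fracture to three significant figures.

A = πd²/4 = 346.4 mm².
σ = F/A = 8400.0/346.4 = 24.25 MPa.
n = 130/24.25 = 5.360.

n = 5.36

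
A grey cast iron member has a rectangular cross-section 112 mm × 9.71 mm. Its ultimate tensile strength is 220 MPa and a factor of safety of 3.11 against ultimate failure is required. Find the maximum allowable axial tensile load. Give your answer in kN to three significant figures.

F_allow = 76.9 kN

σ_allow = 220/3.11 = 70.74 MPa.
A = 112×9.71 = 1088 mm².
F_allow = σ_allow × A = 70.74×1088 = 76930 N.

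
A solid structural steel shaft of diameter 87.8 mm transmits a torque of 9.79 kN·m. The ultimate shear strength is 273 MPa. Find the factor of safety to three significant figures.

τ = 16T/(πd³) = 16×9790000/(π×87.8³) = 73.67 MPa.
n = τ_limit/τ = 273/73.67 = 3.706.

n = 3.71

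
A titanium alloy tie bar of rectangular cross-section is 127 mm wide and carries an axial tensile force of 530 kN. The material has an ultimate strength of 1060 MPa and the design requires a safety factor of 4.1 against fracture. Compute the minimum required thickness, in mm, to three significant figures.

σ_allow = 1060/4.1 = 258.5 MPa.
Required area A = F/σ_allow = 530000/258.5 = 2050 mm².
t = A/w = 2050/127 = 16.14 mm.

t = 16.1 mm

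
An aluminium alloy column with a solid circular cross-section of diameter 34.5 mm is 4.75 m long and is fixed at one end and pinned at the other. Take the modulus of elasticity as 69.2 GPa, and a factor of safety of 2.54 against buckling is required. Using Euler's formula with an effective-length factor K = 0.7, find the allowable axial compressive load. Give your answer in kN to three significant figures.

I = πd⁴/64 = π×34.5⁴/64 = 69540 mm⁴.
Effective length L_e = KL = 0.7×4.75 m = 3325 mm.
Euler critical load P_cr = π²EI/L_e² = π²×69200×69540/3325² = 4296 N.
P_allow = P_cr/n = 4296/2.54 = 1691 N.

P_allow = 1.69 kN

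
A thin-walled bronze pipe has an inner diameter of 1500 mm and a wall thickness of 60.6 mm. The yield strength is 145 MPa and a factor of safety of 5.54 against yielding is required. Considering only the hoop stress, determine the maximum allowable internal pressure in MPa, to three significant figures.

σ_allow = 145/5.54 = 26.17 MPa.
σ_h = pD/(2t) → p_allow = 2σ_allow t/D = 2×26.17×60.6/1500 = 2.115 MPa.

p_allow = 2.11 MPa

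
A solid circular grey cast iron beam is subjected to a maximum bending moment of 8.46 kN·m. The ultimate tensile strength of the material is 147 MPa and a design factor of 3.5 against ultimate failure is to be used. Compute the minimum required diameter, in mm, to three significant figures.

σ_allow = 147/3.5 = 42.00 MPa.
For a solid circular section σ = 32M/(πd³), so d³ = 32M/(π σ_allow) = 32×8460000/(π×42.00) = 2.052×10^6 mm³.
d = 127.1 mm.

d = 127 mm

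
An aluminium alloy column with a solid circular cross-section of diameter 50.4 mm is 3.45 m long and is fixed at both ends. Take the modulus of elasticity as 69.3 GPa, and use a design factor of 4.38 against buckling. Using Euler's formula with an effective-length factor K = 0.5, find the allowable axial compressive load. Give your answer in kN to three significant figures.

P_allow = 16.6 kN

I = πd⁴/64 = π×50.4⁴/64 = 316700 mm⁴.
Effective length L_e = KL = 0.5×3.45 m = 1725 mm.
Euler critical load P_cr = π²EI/L_e² = π²×69300×316700/1725² = 72800 N.
P_allow = P_cr/n = 72800/4.38 = 16620 N.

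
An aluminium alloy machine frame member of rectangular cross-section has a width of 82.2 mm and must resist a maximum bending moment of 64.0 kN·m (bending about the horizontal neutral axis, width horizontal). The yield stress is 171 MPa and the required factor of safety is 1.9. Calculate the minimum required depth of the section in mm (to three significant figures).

σ_allow = 171/1.9 = 90.00 MPa.
For a rectangular section σ = 6M/(bh²), so h² = 6M/(b σ_allow) = 6×6.4000×10^7/(82.2×90.00) = 51910 mm².
h = 227.8 mm.

h = 228 mm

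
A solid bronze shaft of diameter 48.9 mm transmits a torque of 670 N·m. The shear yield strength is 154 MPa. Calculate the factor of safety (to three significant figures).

n = 5.28

τ = 16T/(πd³) = 16×670000/(π×48.9³) = 29.18 MPa.
n = τ_limit/τ = 154/29.18 = 5.277.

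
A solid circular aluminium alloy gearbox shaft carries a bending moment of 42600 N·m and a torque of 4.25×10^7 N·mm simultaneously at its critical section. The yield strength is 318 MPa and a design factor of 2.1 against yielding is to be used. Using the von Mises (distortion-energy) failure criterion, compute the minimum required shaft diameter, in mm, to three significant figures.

d = 156 mm

σ_allow = σ_y/n = 318/2.1 = 151.4 MPa.
For a solid shaft σ_b = 32M/(πd³) and τ = 16T/(πd³), so the von Mises stress is σ' = (16/πd³)·√(4M²+3T²).
√(4M²+3T²) = √(4×(4.260×10^7)² + 3×(4.250×10^7)²) = 1.126×10^8 N·mm.
d³ = 16×1.126×10^8/(π×151.4) = 3.787×10^6 mm³.
d = 155.9 mm.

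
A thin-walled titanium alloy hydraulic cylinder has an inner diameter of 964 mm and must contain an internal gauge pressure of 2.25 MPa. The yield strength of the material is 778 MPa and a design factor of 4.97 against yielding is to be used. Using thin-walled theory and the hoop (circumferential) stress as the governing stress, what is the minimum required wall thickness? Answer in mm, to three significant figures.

t = 6.93 mm

σ_allow = 778/4.97 = 156.5 MPa.
Hoop stress σ_h = pD/(2t), so t = pD/(2σ_allow) = 2.25×964/(2×156.5) = 6.928 mm.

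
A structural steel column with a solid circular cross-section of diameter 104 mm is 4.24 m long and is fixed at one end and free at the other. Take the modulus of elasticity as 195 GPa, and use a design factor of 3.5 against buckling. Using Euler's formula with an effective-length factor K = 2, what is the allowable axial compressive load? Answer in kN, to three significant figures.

I = πd⁴/64 = π×104⁴/64 = 5.743×10^6 mm⁴.
Effective length L_e = KL = 2×4.24 m = 8480 mm.
Euler critical load P_cr = π²EI/L_e² = π²×195000×5.743×10^6/8480² = 153700 N.
P_allow = P_cr/n = 153700/3.5 = 43910 N.

P_allow = 43.9 kN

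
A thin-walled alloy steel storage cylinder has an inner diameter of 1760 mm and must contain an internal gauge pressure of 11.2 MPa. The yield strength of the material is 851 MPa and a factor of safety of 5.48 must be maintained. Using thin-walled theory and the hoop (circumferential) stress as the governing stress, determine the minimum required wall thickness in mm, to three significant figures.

σ_allow = 851/5.48 = 155.3 MPa.
Hoop stress σ_h = pD/(2t), so t = pD/(2σ_allow) = 11.2×1760/(2×155.3) = 63.47 mm.

t = 63.5 mm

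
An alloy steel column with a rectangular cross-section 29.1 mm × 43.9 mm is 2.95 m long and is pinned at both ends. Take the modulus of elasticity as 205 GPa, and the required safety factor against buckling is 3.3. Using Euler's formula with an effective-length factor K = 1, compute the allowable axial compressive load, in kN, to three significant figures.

Buckling occurs about the weak axis: I_min = h·b³/12 = 43.9×29.1³/12 = 90150 mm⁴ (b = 29.1 mm is the smaller dimension).
Effective length L_e = KL = 1×2.95 m = 2950 mm.
Euler critical load P_cr = π²EI/L_e² = π²×205000×90150/2950² = 20960 N.
P_allow = P_cr/n = 20960/3.3 = 6351 N.

P_allow = 6.35 kN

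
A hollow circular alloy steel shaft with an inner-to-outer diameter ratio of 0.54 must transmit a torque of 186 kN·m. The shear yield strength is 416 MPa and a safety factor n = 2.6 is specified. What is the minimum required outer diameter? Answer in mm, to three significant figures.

d_o = 186 mm

τ_allow = 416/2.6 = 160.0 MPa.
For a hollow shaft τ = 16T/[πd_o³(1−k⁴)] with k = 0.54, so 1−k⁴ = 0.9150.
d_o³ = 16T/[π τ_allow (1−k⁴)] = 16×1.8600×10^8/(π×160.0×0.9150) = 6.471×10^6 mm³.
d_o = 186.3 mm.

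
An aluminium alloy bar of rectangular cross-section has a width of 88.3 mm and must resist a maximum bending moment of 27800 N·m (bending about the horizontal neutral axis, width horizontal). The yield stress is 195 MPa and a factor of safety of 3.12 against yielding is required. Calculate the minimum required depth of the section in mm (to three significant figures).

σ_allow = 195/3.12 = 62.50 MPa.
For a rectangular section σ = 6M/(bh²), so h² = 6M/(b σ_allow) = 6×2.7800×10^7/(88.3×62.50) = 30220 mm².
h = 173.9 mm.

h = 174 mm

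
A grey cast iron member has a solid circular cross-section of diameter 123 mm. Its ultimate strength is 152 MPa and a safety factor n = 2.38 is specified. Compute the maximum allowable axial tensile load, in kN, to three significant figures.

F_allow = 759 kN

σ_allow = 152/2.38 = 63.87 MPa.
A = πd²/4 = π×123²/4 = 11880 mm².
F_allow = σ_allow × A = 63.87×11880 = 758900 N.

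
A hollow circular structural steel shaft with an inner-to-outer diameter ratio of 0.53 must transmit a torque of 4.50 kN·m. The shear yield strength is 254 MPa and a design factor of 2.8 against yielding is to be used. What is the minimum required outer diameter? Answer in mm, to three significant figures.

τ_allow = 254/2.8 = 90.71 MPa.
For a hollow shaft τ = 16T/[πd_o³(1−k⁴)] with k = 0.53, so 1−k⁴ = 0.9211.
d_o³ = 16T/[π τ_allow (1−k⁴)] = 16×4500000/(π×90.71×0.9211) = 274300 mm³.
d_o = 64.97 mm.

d_o = 65.0 mm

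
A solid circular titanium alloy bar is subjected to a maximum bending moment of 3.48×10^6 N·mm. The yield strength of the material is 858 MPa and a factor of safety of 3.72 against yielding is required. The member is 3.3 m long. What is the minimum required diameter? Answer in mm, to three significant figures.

σ_allow = 858/3.72 = 230.6 MPa.
For a solid circular section σ = 32M/(πd³), so d³ = 32M/(π σ_allow) = 32×3480000/(π×230.6) = 153700 mm³.
d = 53.56 mm.

d = 53.6 mm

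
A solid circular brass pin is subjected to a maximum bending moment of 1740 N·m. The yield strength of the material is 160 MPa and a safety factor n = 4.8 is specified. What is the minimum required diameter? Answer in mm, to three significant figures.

d = 81.0 mm

σ_allow = 160/4.8 = 33.33 MPa.
For a solid circular section σ = 32M/(πd³), so d³ = 32M/(π σ_allow) = 32×1740000/(π×33.33) = 531700 mm³.
d = 81.01 mm.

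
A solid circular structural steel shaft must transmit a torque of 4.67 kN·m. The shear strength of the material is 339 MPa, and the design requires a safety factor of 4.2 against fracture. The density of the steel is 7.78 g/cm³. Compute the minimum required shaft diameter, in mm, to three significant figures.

Allowable shear stress τ_allow = 339/4.2 = 80.71 MPa.
For a solid shaft τ = 16T/(πd³), so d³ = 16T/(π τ_allow) = 16×4670000/(π×80.71) = 294700 mm³.
d = (294700)^(1/3) = 66.54 mm.

d = 66.5 mm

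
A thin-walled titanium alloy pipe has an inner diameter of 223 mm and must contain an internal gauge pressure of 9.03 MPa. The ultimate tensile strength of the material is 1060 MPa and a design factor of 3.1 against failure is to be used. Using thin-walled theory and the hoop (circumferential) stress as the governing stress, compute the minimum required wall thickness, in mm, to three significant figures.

σ_allow = 1060/3.1 = 341.9 MPa.
Hoop stress σ_h = pD/(2t), so t = pD/(2σ_allow) = 9.03×223/(2×341.9) = 2.945 mm.

t = 2.94 mm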